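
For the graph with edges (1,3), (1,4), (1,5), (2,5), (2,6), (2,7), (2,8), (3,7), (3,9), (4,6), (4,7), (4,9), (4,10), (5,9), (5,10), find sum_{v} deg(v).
30 (handshake: sum of degrees = 2|E| = 2 x 15 = 30)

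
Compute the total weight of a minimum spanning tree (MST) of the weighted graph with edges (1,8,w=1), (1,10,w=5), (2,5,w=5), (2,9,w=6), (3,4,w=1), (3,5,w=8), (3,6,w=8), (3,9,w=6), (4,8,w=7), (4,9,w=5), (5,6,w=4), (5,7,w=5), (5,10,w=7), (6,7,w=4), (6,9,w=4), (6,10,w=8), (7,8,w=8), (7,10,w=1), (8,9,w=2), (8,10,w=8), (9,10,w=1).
24 (MST edges: (1,8,w=1), (2,5,w=5), (3,4,w=1), (4,9,w=5), (5,6,w=4), (6,9,w=4), (7,10,w=1), (8,9,w=2), (9,10,w=1); sum of weights 1 + 5 + 1 + 5 + 4 + 4 + 1 + 2 + 1 = 24)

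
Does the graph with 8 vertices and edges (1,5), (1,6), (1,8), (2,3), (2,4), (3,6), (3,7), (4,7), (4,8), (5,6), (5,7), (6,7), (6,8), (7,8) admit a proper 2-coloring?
No (odd cycle of length 3: 8 -> 1 -> 6 -> 8)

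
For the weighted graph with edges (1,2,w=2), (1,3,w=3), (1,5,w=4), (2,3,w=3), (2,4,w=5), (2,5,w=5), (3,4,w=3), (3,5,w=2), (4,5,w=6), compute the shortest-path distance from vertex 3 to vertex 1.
3 (path: 3 -> 1; weights 3 = 3)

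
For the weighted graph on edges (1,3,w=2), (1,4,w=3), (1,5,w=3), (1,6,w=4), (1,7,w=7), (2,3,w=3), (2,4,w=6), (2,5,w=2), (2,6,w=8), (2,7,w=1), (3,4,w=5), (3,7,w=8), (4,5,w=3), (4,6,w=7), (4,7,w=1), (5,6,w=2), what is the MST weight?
11 (MST edges: (1,3,w=2), (1,5,w=3), (2,5,w=2), (2,7,w=1), (4,7,w=1), (5,6,w=2); sum of weights 2 + 3 + 2 + 1 + 1 + 2 = 11)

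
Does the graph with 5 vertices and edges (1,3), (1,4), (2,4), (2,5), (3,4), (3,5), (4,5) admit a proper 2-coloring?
No (odd cycle of length 3: 3 -> 1 -> 4 -> 3)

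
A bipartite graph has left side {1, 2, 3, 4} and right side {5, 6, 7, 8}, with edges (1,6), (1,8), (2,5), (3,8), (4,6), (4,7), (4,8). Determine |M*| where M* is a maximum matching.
4 (matching: (1,6), (2,5), (3,8), (4,7); upper bound min(|L|,|R|) = min(4,4) = 4)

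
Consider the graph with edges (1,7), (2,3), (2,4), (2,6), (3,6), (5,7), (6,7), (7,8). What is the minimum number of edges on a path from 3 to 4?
2 (path: 3 -> 2 -> 4, 2 edges)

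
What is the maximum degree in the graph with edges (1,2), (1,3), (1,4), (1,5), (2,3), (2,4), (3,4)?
4 (attained at vertex 1)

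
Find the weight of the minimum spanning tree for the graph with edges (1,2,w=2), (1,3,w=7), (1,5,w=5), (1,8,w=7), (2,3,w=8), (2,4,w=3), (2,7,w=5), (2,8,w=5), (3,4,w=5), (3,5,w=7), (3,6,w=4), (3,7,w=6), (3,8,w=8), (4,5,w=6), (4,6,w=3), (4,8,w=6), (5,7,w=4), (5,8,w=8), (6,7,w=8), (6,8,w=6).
26 (MST edges: (1,2,w=2), (1,5,w=5), (2,4,w=3), (2,8,w=5), (3,6,w=4), (4,6,w=3), (5,7,w=4); sum of weights 2 + 5 + 3 + 5 + 4 + 3 + 4 = 26)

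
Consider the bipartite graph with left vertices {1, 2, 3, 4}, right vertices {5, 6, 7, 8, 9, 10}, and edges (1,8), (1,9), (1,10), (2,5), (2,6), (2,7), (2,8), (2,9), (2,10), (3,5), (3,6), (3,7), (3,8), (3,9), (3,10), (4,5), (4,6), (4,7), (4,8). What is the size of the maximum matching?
4 (matching: (1,10), (2,9), (3,8), (4,7); upper bound min(|L|,|R|) = min(4,6) = 4)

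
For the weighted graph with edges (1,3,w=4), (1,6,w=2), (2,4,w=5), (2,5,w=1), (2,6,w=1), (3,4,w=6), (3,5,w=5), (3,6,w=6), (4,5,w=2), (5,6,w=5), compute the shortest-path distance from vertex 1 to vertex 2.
3 (path: 1 -> 6 -> 2; weights 2 + 1 = 3)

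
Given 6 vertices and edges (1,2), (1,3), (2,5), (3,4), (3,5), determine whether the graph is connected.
No, it has 2 components: {1, 2, 3, 4, 5}, {6}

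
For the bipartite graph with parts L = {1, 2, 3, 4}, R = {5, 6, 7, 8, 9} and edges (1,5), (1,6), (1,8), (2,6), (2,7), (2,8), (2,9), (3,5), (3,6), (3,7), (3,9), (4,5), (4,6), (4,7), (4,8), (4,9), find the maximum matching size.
4 (matching: (1,8), (2,9), (3,7), (4,6); upper bound min(|L|,|R|) = min(4,5) = 4)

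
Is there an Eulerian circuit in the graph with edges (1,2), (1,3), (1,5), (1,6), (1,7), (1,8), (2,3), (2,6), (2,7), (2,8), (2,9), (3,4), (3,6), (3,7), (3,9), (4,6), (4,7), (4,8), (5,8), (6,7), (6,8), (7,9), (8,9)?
Yes (the graph is connected and all 9 vertices have even degree)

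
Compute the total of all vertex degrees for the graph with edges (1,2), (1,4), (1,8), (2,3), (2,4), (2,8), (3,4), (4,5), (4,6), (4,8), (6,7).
22 (handshake: sum of degrees = 2|E| = 2 x 11 = 22)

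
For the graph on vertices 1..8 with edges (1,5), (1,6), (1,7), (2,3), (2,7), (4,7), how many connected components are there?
2 (components: {1, 2, 3, 4, 5, 6, 7}, {8})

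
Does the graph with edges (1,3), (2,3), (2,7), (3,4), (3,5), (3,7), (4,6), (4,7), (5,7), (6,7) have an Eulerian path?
No (4 vertices have odd degree: {1, 3, 4, 7}; Eulerian path requires 0 or 2)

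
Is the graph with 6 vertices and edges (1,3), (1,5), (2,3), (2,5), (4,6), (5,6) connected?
Yes (BFS from 1 visits [1, 3, 5, 2, 6, 4] — all 6 vertices reached)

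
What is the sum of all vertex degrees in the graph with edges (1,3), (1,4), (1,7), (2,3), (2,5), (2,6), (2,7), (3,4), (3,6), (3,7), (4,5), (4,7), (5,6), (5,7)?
28 (handshake: sum of degrees = 2|E| = 2 x 14 = 28)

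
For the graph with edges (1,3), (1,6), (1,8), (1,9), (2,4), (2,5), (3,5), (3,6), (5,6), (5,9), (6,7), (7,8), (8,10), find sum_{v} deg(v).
26 (handshake: sum of degrees = 2|E| = 2 x 13 = 26)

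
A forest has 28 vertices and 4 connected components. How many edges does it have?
24 (Each of the 4 component trees on V_i vertices has V_i - 1 edges; summing gives V - C = 28 - 4 = 24)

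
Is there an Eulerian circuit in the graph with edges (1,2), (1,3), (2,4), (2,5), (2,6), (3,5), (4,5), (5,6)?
Yes (the graph is connected and all 6 vertices have even degree)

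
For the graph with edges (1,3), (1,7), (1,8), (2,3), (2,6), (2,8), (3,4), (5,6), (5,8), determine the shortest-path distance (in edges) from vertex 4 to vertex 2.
2 (path: 4 -> 3 -> 2, 2 edges)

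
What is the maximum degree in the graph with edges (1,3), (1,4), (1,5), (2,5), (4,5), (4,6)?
3 (attained at vertices 1, 4, 5)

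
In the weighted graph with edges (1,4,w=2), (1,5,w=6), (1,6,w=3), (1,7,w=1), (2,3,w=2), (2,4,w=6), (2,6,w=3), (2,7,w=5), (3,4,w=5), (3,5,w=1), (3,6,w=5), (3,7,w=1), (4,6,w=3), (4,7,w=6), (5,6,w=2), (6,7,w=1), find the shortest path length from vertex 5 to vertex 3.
1 (path: 5 -> 3; weights 1 = 1)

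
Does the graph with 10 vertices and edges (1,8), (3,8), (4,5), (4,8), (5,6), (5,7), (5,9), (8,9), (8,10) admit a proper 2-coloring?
Yes. Partition: {1, 2, 3, 4, 6, 7, 9, 10}, {5, 8}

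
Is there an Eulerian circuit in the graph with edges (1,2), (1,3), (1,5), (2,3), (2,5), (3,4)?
No (4 vertices have odd degree: {1, 2, 3, 4}; Eulerian circuit requires 0)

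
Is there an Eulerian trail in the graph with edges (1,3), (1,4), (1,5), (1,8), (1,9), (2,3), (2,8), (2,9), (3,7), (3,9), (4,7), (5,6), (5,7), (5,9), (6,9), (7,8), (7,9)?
No (4 vertices have odd degree: {1, 2, 7, 8}; Eulerian path requires 0 or 2)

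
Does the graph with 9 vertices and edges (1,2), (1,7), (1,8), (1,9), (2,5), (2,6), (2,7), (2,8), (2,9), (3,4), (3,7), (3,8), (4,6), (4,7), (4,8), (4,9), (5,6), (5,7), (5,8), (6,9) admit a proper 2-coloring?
No (odd cycle of length 3: 8 -> 1 -> 2 -> 8)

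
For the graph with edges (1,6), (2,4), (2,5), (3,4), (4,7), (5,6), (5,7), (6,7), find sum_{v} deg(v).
16 (handshake: sum of degrees = 2|E| = 2 x 8 = 16)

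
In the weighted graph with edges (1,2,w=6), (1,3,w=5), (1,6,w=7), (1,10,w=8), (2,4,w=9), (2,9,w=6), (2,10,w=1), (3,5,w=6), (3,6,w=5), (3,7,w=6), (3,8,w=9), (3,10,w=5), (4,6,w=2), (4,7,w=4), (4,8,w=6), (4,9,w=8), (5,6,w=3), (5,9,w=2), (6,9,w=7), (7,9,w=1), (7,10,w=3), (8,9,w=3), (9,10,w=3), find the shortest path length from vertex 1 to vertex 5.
10 (path: 1 -> 6 -> 5; weights 7 + 3 = 10)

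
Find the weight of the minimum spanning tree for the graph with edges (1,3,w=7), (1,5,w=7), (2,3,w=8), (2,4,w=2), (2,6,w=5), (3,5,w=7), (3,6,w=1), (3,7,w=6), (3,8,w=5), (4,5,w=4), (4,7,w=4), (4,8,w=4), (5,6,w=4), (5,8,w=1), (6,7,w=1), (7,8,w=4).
20 (MST edges: (1,3,w=7), (2,4,w=2), (3,6,w=1), (4,5,w=4), (4,7,w=4), (5,8,w=1), (6,7,w=1); sum of weights 7 + 2 + 1 + 4 + 4 + 1 + 1 = 20)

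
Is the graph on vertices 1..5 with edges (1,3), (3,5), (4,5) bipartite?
Yes. Partition: {1, 2, 5}, {3, 4}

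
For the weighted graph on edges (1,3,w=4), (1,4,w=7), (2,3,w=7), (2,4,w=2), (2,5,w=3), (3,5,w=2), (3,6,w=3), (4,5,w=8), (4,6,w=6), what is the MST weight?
14 (MST edges: (1,3,w=4), (2,4,w=2), (2,5,w=3), (3,5,w=2), (3,6,w=3); sum of weights 4 + 2 + 3 + 2 + 3 = 14)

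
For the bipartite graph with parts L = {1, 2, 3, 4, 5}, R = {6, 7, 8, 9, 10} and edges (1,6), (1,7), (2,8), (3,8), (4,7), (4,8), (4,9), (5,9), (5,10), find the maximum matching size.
4 (matching: (1,7), (2,8), (4,9), (5,10); upper bound min(|L|,|R|) = min(5,5) = 5)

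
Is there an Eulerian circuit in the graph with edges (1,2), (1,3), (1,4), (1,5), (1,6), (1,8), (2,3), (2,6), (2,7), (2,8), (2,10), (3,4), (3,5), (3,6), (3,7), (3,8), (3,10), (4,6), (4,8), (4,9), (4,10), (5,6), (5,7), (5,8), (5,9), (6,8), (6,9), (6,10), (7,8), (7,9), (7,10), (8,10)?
Yes (the graph is connected and all 10 vertices have even degree)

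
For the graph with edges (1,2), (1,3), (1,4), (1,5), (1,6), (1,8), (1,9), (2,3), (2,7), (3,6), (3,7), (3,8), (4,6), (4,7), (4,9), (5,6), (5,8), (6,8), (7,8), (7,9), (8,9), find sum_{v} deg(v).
42 (handshake: sum of degrees = 2|E| = 2 x 21 = 42)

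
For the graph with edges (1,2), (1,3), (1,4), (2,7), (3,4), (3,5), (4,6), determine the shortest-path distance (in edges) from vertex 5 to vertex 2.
3 (path: 5 -> 3 -> 1 -> 2, 3 edges)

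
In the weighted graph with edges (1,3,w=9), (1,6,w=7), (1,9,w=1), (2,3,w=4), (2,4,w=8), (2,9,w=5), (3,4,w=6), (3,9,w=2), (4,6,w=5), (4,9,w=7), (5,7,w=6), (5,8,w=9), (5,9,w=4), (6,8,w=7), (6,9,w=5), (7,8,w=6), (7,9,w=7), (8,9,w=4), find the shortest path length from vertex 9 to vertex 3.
2 (path: 9 -> 3; weights 2 = 2)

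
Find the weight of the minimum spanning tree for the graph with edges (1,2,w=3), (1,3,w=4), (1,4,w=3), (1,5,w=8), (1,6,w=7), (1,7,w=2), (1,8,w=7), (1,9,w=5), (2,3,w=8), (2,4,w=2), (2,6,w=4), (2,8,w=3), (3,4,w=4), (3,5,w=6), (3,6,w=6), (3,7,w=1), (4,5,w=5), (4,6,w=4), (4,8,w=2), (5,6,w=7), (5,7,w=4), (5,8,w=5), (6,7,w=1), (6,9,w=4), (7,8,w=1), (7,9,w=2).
15 (MST edges: (1,7,w=2), (2,4,w=2), (3,7,w=1), (4,8,w=2), (5,7,w=4), (6,7,w=1), (7,8,w=1), (7,9,w=2); sum of weights 2 + 2 + 1 + 2 + 4 + 1 + 1 + 2 = 15)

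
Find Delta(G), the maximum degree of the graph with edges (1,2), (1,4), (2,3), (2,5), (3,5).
3 (attained at vertex 2)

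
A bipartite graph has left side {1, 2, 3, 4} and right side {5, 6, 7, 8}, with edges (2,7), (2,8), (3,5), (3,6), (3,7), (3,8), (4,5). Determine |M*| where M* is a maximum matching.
3 (matching: (2,8), (3,7), (4,5); upper bound min(|L|,|R|) = min(4,4) = 4)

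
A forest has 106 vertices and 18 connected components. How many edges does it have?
88 (Each of the 18 component trees on V_i vertices has V_i - 1 edges; summing gives V - C = 106 - 18 = 88)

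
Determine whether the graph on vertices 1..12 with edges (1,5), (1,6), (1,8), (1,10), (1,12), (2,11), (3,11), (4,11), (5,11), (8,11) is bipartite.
Yes. Partition: {1, 7, 9, 11}, {2, 3, 4, 5, 6, 8, 10, 12}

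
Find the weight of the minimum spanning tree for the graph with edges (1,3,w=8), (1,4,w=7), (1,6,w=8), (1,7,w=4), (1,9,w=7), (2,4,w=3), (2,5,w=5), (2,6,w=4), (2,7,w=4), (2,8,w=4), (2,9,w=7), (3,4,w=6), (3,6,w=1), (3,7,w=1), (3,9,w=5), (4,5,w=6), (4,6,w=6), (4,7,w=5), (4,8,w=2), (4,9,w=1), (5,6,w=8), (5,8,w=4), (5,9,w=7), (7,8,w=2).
18 (MST edges: (1,7,w=4), (2,4,w=3), (3,6,w=1), (3,7,w=1), (4,8,w=2), (4,9,w=1), (5,8,w=4), (7,8,w=2); sum of weights 4 + 3 + 1 + 1 + 2 + 1 + 4 + 2 = 18)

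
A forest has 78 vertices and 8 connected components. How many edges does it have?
70 (Each of the 8 component trees on V_i vertices has V_i - 1 edges; summing gives V - C = 78 - 8 = 70)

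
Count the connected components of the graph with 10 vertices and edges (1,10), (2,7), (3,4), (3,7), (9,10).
5 (components: {1, 9, 10}, {2, 3, 4, 7}, {5}, {6}, {8})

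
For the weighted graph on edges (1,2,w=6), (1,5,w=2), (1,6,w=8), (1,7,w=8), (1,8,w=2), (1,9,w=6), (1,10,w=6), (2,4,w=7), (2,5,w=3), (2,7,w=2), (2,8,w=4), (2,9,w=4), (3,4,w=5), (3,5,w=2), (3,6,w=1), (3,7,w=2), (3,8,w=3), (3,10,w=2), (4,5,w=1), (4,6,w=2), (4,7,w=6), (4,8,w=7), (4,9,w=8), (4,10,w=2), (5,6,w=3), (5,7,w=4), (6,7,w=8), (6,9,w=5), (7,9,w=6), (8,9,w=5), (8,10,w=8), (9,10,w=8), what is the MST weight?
18 (MST edges: (1,5,w=2), (1,8,w=2), (2,7,w=2), (2,9,w=4), (3,5,w=2), (3,6,w=1), (3,7,w=2), (3,10,w=2), (4,5,w=1); sum of weights 2 + 2 + 2 + 4 + 2 + 1 + 2 + 2 + 1 = 18)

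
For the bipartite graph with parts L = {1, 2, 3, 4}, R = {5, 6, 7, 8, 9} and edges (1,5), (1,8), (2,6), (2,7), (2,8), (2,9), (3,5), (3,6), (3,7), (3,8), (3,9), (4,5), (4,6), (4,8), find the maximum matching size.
4 (matching: (1,8), (2,9), (3,7), (4,6); upper bound min(|L|,|R|) = min(4,5) = 4)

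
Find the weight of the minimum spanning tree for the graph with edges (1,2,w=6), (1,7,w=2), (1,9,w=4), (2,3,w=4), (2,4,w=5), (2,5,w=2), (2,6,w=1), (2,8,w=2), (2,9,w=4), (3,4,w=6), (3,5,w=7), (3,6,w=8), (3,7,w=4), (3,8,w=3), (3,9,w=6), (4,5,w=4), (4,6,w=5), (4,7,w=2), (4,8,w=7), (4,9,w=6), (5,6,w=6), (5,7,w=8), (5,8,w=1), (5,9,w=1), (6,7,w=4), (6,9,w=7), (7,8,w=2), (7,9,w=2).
14 (MST edges: (1,7,w=2), (2,6,w=1), (2,8,w=2), (3,8,w=3), (4,7,w=2), (5,8,w=1), (5,9,w=1), (7,8,w=2); sum of weights 2 + 1 + 2 + 3 + 2 + 1 + 1 + 2 = 14)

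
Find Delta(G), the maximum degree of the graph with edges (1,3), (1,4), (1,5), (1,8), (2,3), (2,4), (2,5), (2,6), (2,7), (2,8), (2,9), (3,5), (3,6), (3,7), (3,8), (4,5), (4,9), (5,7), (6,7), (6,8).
7 (attained at vertex 2)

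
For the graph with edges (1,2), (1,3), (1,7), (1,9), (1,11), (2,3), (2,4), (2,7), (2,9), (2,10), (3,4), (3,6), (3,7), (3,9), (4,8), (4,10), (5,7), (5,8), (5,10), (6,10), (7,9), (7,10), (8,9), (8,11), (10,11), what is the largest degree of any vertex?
6 (attained at vertices 2, 3, 7, 10)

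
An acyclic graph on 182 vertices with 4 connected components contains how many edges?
178 (Each of the 4 component trees on V_i vertices has V_i - 1 edges; summing gives V - C = 182 - 4 = 178)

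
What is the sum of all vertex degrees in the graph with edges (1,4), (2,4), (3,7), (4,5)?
8 (handshake: sum of degrees = 2|E| = 2 x 4 = 8)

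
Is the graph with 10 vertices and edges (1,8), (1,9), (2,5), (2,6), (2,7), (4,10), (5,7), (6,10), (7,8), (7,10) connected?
No, it has 2 components: {1, 2, 4, 5, 6, 7, 8, 9, 10}, {3}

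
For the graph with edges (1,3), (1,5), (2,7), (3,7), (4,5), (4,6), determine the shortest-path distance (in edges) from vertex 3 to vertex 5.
2 (path: 3 -> 1 -> 5, 2 edges)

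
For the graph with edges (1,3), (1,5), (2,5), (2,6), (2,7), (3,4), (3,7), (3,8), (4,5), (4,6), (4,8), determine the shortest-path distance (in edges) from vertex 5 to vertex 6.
2 (path: 5 -> 4 -> 6, 2 edges)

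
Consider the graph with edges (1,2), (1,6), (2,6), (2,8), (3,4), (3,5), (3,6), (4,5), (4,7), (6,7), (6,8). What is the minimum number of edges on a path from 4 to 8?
3 (path: 4 -> 3 -> 6 -> 8, 3 edges)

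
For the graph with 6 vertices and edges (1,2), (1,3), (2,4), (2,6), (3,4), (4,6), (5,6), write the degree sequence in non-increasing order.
[3, 3, 3, 2, 2, 1] (degrees: deg(1)=2, deg(2)=3, deg(3)=2, deg(4)=3, deg(5)=1, deg(6)=3)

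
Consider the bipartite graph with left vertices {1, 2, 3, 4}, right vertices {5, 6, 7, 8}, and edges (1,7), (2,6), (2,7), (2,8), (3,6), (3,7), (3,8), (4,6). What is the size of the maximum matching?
3 (matching: (1,7), (2,8), (3,6); upper bound min(|L|,|R|) = min(4,4) = 4)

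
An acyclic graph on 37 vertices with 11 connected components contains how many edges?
26 (Each of the 11 component trees on V_i vertices has V_i - 1 edges; summing gives V - C = 37 - 11 = 26)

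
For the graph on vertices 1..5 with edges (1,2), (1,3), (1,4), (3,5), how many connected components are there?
1 (components: {1, 2, 3, 4, 5})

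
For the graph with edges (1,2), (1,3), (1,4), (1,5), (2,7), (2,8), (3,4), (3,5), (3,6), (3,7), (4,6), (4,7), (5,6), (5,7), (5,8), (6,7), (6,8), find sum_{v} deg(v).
34 (handshake: sum of degrees = 2|E| = 2 x 17 = 34)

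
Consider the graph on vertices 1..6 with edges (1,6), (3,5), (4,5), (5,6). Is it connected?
No, it has 2 components: {1, 3, 4, 5, 6}, {2}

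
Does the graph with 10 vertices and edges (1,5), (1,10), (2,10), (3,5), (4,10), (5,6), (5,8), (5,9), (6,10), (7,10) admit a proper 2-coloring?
Yes. Partition: {1, 2, 3, 4, 6, 7, 8, 9}, {5, 10}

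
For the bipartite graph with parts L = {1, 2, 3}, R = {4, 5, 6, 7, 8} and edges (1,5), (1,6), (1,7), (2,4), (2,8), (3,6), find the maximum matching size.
3 (matching: (1,7), (2,8), (3,6); upper bound min(|L|,|R|) = min(3,5) = 3)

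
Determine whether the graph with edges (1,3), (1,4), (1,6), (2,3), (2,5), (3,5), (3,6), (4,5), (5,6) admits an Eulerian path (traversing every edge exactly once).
Yes (the graph is connected and exactly 2 vertices have odd degree: {1, 6}; any Eulerian path must start and end at those)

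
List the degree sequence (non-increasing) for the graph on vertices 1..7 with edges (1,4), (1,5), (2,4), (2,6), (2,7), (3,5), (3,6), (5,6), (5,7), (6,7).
[4, 4, 3, 3, 2, 2, 2] (degrees: deg(1)=2, deg(2)=3, deg(3)=2, deg(4)=2, deg(5)=4, deg(6)=4, deg(7)=3)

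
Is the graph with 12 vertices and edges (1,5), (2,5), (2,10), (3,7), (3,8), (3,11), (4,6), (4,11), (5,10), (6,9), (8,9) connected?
No, it has 3 components: {1, 2, 5, 10}, {3, 4, 6, 7, 8, 9, 11}, {12}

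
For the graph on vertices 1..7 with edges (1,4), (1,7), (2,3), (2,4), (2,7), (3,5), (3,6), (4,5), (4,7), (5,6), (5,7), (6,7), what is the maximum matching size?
3 (matching: (2,3), (4,7), (5,6); upper bound floor(n/2) = floor(7/2) = 3)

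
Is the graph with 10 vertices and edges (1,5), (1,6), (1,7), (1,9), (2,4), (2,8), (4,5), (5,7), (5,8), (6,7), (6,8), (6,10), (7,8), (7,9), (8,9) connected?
No, it has 2 components: {1, 2, 4, 5, 6, 7, 8, 9, 10}, {3}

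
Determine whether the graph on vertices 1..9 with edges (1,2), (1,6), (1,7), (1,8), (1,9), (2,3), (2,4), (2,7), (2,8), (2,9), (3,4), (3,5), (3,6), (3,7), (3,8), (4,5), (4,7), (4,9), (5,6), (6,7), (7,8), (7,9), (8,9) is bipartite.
No (odd cycle of length 3: 6 -> 1 -> 7 -> 6)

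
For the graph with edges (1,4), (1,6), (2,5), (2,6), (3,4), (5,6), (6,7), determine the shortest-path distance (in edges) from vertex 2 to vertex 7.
2 (path: 2 -> 6 -> 7, 2 edges)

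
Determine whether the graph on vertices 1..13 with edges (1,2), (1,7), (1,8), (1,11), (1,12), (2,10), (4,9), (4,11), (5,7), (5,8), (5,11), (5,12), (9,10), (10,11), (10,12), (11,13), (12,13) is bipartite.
Yes. Partition: {1, 3, 4, 5, 6, 10, 13}, {2, 7, 8, 9, 11, 12}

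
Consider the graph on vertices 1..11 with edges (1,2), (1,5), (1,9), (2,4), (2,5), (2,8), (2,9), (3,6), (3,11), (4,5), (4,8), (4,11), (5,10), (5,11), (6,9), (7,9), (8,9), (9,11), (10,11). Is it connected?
Yes (BFS from 1 visits [1, 2, 5, 9, 4, 8, 10, 11, 6, 7, 3] — all 11 vertices reached)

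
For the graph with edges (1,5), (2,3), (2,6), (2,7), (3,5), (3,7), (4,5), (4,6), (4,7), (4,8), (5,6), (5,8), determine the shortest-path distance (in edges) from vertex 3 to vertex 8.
2 (path: 3 -> 5 -> 8, 2 edges)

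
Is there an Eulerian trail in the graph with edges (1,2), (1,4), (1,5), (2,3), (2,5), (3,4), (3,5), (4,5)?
No (4 vertices have odd degree: {1, 2, 3, 4}; Eulerian path requires 0 or 2)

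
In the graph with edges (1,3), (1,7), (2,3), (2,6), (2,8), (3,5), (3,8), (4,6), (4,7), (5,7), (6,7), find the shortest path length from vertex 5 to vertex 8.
2 (path: 5 -> 3 -> 8, 2 edges)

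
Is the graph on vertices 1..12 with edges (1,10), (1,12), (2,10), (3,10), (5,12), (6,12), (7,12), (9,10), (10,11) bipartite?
Yes. Partition: {1, 2, 3, 4, 5, 6, 7, 8, 9, 11}, {10, 12}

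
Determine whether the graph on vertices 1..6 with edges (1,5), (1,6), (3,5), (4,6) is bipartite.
Yes. Partition: {1, 2, 3, 4}, {5, 6}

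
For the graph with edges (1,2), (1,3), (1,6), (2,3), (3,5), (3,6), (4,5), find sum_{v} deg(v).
14 (handshake: sum of degrees = 2|E| = 2 x 7 = 14)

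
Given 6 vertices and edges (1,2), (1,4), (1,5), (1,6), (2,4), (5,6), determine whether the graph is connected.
No, it has 2 components: {1, 2, 4, 5, 6}, {3}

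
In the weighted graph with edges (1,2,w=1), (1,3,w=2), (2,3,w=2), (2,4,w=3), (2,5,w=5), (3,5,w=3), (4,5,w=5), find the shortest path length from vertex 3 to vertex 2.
2 (path: 3 -> 2; weights 2 = 2)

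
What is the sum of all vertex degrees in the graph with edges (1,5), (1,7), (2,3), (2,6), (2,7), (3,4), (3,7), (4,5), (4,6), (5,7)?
20 (handshake: sum of degrees = 2|E| = 2 x 10 = 20)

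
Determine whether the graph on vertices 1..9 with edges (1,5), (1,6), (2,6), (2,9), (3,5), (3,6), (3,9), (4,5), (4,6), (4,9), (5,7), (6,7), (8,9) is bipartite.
Yes. Partition: {1, 2, 3, 4, 7, 8}, {5, 6, 9}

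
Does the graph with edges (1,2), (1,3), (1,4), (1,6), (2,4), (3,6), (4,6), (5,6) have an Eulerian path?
Yes (the graph is connected and exactly 2 vertices have odd degree: {4, 5}; any Eulerian path must start and end at those)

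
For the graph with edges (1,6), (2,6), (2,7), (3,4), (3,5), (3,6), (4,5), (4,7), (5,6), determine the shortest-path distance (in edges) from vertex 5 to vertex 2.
2 (path: 5 -> 6 -> 2, 2 edges)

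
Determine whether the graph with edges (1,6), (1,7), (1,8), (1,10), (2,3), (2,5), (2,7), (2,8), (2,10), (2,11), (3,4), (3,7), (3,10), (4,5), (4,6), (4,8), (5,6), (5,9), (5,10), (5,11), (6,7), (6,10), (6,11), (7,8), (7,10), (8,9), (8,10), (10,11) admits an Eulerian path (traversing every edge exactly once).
Yes — and in fact it has an Eulerian circuit (the graph is connected and all 11 vertices have even degree)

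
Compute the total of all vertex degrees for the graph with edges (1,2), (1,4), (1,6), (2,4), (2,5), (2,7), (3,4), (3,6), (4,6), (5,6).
20 (handshake: sum of degrees = 2|E| = 2 x 10 = 20)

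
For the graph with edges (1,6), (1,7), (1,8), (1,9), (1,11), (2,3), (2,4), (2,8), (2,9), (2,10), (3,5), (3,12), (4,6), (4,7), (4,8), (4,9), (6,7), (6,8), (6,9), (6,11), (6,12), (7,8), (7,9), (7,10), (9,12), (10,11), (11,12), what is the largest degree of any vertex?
7 (attained at vertex 6)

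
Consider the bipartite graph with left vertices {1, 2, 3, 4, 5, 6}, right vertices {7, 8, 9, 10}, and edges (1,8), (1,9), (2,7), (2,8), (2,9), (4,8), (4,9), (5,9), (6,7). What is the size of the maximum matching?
3 (matching: (1,9), (2,8), (6,7); upper bound min(|L|,|R|) = min(6,4) = 4)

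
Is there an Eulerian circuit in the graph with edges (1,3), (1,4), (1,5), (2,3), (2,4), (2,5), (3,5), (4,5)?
No (4 vertices have odd degree: {1, 2, 3, 4}; Eulerian circuit requires 0)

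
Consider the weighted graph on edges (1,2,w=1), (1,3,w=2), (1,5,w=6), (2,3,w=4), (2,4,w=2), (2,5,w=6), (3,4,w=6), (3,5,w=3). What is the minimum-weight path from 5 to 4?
8 (path: 5 -> 2 -> 4; weights 6 + 2 = 8)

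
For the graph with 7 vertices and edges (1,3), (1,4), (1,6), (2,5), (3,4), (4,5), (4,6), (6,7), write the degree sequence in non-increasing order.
[4, 3, 3, 2, 2, 1, 1] (degrees: deg(1)=3, deg(2)=1, deg(3)=2, deg(4)=4, deg(5)=2, deg(6)=3, deg(7)=1)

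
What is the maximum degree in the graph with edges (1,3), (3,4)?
2 (attained at vertex 3)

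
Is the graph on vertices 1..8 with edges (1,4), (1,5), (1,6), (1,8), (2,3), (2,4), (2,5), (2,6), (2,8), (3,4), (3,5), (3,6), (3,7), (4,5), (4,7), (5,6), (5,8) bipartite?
No (odd cycle of length 3: 6 -> 1 -> 5 -> 6)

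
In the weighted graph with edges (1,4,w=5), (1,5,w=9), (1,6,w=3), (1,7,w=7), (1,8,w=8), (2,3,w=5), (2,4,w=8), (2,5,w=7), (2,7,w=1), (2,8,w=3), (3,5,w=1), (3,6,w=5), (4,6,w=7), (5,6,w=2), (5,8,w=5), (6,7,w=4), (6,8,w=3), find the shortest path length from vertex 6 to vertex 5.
2 (path: 6 -> 5; weights 2 = 2)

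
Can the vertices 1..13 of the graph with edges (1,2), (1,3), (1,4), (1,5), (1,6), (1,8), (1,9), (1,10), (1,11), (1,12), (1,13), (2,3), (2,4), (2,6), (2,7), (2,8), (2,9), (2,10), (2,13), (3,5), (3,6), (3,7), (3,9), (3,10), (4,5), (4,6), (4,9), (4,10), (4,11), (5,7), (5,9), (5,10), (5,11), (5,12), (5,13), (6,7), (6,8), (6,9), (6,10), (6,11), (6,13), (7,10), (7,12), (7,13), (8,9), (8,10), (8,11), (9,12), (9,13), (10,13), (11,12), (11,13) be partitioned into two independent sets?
No (odd cycle of length 3: 11 -> 1 -> 6 -> 11)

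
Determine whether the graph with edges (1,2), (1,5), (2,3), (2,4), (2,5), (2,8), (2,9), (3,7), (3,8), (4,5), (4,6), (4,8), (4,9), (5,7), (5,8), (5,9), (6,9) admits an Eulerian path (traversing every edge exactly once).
Yes (the graph is connected and exactly 2 vertices have odd degree: {3, 4}; any Eulerian path must start and end at those)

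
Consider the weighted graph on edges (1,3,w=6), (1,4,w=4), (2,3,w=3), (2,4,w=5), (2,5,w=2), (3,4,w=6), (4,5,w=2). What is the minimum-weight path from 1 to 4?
4 (path: 1 -> 4; weights 4 = 4)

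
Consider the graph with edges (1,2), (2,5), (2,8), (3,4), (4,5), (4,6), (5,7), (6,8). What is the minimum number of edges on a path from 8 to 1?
2 (path: 8 -> 2 -> 1, 2 edges)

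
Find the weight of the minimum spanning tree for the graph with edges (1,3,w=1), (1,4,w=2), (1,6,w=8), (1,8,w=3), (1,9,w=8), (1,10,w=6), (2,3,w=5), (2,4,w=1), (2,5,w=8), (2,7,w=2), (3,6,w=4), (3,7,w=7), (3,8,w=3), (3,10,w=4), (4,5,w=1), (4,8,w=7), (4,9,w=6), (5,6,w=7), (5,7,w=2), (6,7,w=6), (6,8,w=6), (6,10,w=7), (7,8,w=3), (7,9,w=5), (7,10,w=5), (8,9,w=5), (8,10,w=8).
23 (MST edges: (1,3,w=1), (1,4,w=2), (1,8,w=3), (2,4,w=1), (2,7,w=2), (3,6,w=4), (3,10,w=4), (4,5,w=1), (7,9,w=5); sum of weights 1 + 2 + 3 + 1 + 2 + 4 + 4 + 1 + 5 = 23)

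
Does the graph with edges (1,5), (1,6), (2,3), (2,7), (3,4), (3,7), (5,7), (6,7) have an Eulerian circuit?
No (2 vertices have odd degree: {3, 4}; Eulerian circuit requires 0)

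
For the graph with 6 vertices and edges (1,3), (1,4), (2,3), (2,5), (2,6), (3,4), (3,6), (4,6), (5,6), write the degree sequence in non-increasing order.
[4, 4, 3, 3, 2, 2] (degrees: deg(1)=2, deg(2)=3, deg(3)=4, deg(4)=3, deg(5)=2, deg(6)=4)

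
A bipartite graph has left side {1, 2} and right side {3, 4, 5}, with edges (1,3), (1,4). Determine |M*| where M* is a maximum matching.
1 (matching: (1,4); upper bound min(|L|,|R|) = min(2,3) = 2)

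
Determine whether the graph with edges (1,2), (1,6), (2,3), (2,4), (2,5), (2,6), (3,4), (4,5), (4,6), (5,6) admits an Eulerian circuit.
No (2 vertices have odd degree: {2, 5}; Eulerian circuit requires 0)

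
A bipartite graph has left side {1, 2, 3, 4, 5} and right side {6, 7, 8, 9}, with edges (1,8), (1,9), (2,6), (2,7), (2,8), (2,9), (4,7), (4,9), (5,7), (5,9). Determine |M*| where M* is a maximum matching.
4 (matching: (1,8), (2,6), (4,7), (5,9); upper bound min(|L|,|R|) = min(5,4) = 4)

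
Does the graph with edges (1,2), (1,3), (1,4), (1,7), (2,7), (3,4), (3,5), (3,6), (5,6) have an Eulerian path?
Yes — and in fact it has an Eulerian circuit (the graph is connected and all 7 vertices have even degree)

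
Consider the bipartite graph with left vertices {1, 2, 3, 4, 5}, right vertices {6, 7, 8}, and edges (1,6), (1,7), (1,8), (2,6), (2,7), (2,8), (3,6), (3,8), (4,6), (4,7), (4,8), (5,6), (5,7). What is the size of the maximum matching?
3 (matching: (1,8), (2,7), (3,6); upper bound min(|L|,|R|) = min(5,3) = 3)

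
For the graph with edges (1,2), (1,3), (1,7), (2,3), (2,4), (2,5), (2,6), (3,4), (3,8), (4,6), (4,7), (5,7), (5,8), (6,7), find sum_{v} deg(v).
28 (handshake: sum of degrees = 2|E| = 2 x 14 = 28)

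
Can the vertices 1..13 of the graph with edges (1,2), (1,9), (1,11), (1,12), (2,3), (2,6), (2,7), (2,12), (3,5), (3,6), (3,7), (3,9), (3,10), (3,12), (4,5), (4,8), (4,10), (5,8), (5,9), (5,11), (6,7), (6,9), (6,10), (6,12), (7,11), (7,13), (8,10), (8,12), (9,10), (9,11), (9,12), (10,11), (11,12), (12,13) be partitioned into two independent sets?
No (odd cycle of length 3: 12 -> 1 -> 9 -> 12)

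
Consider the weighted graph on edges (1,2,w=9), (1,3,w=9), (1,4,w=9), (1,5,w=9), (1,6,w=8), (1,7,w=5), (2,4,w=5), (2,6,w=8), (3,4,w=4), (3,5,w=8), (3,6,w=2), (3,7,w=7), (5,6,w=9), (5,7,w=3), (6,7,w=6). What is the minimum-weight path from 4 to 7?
11 (path: 4 -> 3 -> 7; weights 4 + 7 = 11)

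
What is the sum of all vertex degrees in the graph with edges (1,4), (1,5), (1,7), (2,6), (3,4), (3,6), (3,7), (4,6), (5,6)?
18 (handshake: sum of degrees = 2|E| = 2 x 9 = 18)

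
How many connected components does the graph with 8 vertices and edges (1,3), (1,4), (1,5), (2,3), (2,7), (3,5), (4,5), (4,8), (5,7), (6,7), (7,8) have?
1 (components: {1, 2, 3, 4, 5, 6, 7, 8})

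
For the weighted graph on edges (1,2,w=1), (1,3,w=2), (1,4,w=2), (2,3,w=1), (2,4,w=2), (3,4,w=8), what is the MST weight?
4 (MST edges: (1,2,w=1), (1,4,w=2), (2,3,w=1); sum of weights 1 + 2 + 1 = 4)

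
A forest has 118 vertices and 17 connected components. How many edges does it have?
101 (Each of the 17 component trees on V_i vertices has V_i - 1 edges; summing gives V - C = 118 - 17 = 101)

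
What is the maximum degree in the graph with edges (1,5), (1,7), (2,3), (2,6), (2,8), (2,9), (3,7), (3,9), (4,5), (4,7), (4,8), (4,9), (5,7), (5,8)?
4 (attained at vertices 2, 4, 5, 7)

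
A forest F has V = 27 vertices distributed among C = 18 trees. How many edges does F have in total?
9 (Each of the 18 component trees on V_i vertices has V_i - 1 edges; summing gives V - C = 27 - 18 = 9)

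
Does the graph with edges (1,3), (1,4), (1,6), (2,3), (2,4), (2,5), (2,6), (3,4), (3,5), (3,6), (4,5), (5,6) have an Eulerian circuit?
No (2 vertices have odd degree: {1, 3}; Eulerian circuit requires 0)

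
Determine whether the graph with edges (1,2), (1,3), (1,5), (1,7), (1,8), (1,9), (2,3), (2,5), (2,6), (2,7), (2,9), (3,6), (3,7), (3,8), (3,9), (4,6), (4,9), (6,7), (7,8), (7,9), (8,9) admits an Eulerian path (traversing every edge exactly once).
Yes — and in fact it has an Eulerian circuit (the graph is connected and all 9 vertices have even degree)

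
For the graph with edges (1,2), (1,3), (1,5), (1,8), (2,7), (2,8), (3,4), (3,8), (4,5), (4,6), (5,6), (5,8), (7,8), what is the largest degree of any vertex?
5 (attained at vertex 8)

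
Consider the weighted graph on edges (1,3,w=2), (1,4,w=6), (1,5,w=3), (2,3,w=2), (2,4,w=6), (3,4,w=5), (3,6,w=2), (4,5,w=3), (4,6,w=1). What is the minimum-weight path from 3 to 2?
2 (path: 3 -> 2; weights 2 = 2)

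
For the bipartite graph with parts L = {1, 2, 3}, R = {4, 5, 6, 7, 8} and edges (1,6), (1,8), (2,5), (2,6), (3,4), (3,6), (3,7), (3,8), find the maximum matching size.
3 (matching: (1,8), (2,6), (3,7); upper bound min(|L|,|R|) = min(3,5) = 3)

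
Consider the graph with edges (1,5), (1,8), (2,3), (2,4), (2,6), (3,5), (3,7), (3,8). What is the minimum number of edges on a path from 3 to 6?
2 (path: 3 -> 2 -> 6, 2 edges)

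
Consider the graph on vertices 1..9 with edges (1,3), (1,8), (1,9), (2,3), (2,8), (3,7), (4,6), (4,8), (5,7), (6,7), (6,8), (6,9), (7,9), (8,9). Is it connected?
Yes (BFS from 1 visits [1, 3, 8, 9, 2, 7, 4, 6, 5] — all 9 vertices reached)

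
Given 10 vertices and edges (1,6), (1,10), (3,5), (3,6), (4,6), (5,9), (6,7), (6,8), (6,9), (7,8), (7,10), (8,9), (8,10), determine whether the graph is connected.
No, it has 2 components: {1, 3, 4, 5, 6, 7, 8, 9, 10}, {2}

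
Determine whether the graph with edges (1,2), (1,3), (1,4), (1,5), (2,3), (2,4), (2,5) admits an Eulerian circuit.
Yes (the graph is connected and all 5 vertices have even degree)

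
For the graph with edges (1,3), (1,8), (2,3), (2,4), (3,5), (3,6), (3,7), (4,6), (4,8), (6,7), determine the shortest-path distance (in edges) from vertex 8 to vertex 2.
2 (path: 8 -> 4 -> 2, 2 edges)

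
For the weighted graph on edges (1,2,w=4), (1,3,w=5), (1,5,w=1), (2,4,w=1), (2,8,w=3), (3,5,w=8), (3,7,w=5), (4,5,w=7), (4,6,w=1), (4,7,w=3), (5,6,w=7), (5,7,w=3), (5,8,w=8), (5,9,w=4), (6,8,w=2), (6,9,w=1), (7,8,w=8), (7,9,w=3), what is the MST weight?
17 (MST edges: (1,3,w=5), (1,5,w=1), (2,4,w=1), (4,6,w=1), (4,7,w=3), (5,7,w=3), (6,8,w=2), (6,9,w=1); sum of weights 5 + 1 + 1 + 1 + 3 + 3 + 2 + 1 = 17)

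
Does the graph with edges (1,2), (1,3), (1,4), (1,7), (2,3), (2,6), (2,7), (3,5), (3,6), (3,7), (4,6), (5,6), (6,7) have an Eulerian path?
Yes (the graph is connected and exactly 2 vertices have odd degree: {3, 6}; any Eulerian path must start and end at those)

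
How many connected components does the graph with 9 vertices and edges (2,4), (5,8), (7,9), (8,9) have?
5 (components: {1}, {2, 4}, {3}, {5, 7, 8, 9}, {6})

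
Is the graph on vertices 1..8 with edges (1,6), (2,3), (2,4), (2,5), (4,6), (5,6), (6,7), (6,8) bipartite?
Yes. Partition: {1, 3, 4, 5, 7, 8}, {2, 6}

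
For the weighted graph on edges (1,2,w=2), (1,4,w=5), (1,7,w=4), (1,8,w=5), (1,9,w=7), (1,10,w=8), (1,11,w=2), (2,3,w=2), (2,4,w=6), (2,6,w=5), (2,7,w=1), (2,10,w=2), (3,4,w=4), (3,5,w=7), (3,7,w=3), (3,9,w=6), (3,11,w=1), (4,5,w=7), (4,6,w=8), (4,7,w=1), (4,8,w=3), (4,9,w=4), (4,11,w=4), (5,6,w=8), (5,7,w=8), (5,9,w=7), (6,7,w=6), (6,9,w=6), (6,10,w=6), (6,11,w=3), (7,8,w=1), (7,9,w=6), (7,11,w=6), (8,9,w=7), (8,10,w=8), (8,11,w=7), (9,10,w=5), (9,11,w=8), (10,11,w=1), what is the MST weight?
23 (MST edges: (1,2,w=2), (1,11,w=2), (2,7,w=1), (3,5,w=7), (3,11,w=1), (4,7,w=1), (4,9,w=4), (6,11,w=3), (7,8,w=1), (10,11,w=1); sum of weights 2 + 2 + 1 + 7 + 1 + 1 + 4 + 3 + 1 + 1 = 23)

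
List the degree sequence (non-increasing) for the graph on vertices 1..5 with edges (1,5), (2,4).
[1, 1, 1, 1, 0] (degrees: deg(1)=1, deg(2)=1, deg(3)=0, deg(4)=1, deg(5)=1)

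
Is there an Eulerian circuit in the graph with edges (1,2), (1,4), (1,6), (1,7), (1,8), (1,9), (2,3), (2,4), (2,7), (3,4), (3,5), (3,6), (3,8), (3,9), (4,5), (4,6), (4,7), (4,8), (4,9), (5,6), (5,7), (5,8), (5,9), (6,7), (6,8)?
No (2 vertices have odd degree: {7, 8}; Eulerian circuit requires 0)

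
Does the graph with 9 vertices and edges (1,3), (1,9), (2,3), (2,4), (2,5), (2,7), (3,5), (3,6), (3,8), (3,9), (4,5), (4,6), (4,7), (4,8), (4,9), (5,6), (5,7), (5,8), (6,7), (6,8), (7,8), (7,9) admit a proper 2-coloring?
No (odd cycle of length 3: 9 -> 1 -> 3 -> 9)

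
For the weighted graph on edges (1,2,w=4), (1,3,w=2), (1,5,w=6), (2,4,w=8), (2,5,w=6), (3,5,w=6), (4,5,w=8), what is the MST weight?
20 (MST edges: (1,2,w=4), (1,3,w=2), (1,5,w=6), (2,4,w=8); sum of weights 4 + 2 + 6 + 8 = 20)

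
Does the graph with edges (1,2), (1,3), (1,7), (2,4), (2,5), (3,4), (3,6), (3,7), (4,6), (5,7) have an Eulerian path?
No (4 vertices have odd degree: {1, 2, 4, 7}; Eulerian path requires 0 or 2)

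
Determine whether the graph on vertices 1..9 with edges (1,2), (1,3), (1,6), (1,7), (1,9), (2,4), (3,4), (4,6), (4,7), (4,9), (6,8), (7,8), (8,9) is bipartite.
Yes. Partition: {1, 4, 5, 8}, {2, 3, 6, 7, 9}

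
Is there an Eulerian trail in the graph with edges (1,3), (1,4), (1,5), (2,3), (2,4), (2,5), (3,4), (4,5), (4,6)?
No (6 vertices have odd degree: {1, 2, 3, 4, 5, 6}; Eulerian path requires 0 or 2)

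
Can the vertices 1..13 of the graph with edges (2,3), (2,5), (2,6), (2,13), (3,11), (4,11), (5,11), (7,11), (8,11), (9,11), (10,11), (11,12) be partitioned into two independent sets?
Yes. Partition: {1, 2, 11}, {3, 4, 5, 6, 7, 8, 9, 10, 12, 13}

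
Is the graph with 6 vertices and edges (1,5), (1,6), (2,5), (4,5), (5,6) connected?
No, it has 2 components: {1, 2, 4, 5, 6}, {3}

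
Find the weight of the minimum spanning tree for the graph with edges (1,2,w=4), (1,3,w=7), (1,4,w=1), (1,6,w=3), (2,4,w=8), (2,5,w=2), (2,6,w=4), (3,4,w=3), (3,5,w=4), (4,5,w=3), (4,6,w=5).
12 (MST edges: (1,4,w=1), (1,6,w=3), (2,5,w=2), (3,4,w=3), (4,5,w=3); sum of weights 1 + 3 + 2 + 3 + 3 = 12)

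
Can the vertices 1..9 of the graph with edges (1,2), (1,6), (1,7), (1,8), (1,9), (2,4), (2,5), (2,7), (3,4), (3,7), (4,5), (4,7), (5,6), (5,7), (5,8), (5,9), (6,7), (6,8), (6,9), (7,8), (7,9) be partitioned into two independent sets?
No (odd cycle of length 3: 8 -> 1 -> 6 -> 8)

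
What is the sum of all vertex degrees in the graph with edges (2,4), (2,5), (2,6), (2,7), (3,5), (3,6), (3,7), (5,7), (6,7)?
18 (handshake: sum of degrees = 2|E| = 2 x 9 = 18)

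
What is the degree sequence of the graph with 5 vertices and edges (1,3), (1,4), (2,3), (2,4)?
[2, 2, 2, 2, 0] (degrees: deg(1)=2, deg(2)=2, deg(3)=2, deg(4)=2, deg(5)=0)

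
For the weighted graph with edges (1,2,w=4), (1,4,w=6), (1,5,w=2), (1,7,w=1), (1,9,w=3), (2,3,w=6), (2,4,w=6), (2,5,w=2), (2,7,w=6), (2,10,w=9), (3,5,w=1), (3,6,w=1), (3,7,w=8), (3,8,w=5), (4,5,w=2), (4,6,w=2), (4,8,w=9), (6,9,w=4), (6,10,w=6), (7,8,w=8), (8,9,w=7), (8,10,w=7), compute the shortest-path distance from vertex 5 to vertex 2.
2 (path: 5 -> 2; weights 2 = 2)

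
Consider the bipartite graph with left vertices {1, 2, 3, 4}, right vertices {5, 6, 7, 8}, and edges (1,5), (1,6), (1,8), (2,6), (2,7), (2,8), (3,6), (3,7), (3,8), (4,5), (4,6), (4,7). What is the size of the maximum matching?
4 (matching: (1,8), (2,7), (3,6), (4,5); upper bound min(|L|,|R|) = min(4,4) = 4)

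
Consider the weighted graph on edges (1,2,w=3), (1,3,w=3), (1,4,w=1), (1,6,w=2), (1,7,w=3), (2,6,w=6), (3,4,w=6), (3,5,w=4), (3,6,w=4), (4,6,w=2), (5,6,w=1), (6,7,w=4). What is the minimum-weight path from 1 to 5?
3 (path: 1 -> 6 -> 5; weights 2 + 1 = 3)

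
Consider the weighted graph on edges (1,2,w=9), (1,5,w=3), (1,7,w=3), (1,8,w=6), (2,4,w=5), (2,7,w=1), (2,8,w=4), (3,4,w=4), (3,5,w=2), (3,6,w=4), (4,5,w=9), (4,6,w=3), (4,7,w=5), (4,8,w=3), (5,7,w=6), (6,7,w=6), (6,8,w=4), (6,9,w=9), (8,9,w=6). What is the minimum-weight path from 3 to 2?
9 (path: 3 -> 4 -> 2; weights 4 + 5 = 9)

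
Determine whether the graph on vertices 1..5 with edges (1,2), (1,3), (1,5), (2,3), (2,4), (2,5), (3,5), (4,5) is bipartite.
No (odd cycle of length 3: 5 -> 1 -> 2 -> 5)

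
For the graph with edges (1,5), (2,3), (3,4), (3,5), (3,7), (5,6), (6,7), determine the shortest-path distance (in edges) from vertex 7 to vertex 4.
2 (path: 7 -> 3 -> 4, 2 edges)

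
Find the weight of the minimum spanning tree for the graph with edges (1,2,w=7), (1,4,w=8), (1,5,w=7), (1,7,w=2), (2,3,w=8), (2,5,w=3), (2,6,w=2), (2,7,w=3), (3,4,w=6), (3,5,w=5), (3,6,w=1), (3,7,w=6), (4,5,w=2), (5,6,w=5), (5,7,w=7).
13 (MST edges: (1,7,w=2), (2,5,w=3), (2,6,w=2), (2,7,w=3), (3,6,w=1), (4,5,w=2); sum of weights 2 + 3 + 2 + 3 + 1 + 2 = 13)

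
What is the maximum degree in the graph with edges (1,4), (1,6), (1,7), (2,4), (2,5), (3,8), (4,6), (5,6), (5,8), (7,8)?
3 (attained at vertices 1, 4, 5, 6, 8)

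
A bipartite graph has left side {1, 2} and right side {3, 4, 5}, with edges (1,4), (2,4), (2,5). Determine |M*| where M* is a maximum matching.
2 (matching: (1,4), (2,5); upper bound min(|L|,|R|) = min(2,3) = 2)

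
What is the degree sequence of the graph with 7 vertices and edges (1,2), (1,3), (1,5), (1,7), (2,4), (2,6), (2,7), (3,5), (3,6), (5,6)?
[4, 4, 3, 3, 3, 2, 1] (degrees: deg(1)=4, deg(2)=4, deg(3)=3, deg(4)=1, deg(5)=3, deg(6)=3, deg(7)=2)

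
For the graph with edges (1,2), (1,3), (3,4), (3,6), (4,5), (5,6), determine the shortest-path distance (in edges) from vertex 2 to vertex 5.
4 (path: 2 -> 1 -> 3 -> 6 -> 5, 4 edges)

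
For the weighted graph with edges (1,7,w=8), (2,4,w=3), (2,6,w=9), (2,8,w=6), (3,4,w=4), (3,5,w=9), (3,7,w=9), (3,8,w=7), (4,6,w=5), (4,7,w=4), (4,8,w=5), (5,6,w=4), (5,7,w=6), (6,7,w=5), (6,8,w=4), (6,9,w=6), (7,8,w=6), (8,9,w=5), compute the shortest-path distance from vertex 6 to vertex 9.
6 (path: 6 -> 9; weights 6 = 6)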